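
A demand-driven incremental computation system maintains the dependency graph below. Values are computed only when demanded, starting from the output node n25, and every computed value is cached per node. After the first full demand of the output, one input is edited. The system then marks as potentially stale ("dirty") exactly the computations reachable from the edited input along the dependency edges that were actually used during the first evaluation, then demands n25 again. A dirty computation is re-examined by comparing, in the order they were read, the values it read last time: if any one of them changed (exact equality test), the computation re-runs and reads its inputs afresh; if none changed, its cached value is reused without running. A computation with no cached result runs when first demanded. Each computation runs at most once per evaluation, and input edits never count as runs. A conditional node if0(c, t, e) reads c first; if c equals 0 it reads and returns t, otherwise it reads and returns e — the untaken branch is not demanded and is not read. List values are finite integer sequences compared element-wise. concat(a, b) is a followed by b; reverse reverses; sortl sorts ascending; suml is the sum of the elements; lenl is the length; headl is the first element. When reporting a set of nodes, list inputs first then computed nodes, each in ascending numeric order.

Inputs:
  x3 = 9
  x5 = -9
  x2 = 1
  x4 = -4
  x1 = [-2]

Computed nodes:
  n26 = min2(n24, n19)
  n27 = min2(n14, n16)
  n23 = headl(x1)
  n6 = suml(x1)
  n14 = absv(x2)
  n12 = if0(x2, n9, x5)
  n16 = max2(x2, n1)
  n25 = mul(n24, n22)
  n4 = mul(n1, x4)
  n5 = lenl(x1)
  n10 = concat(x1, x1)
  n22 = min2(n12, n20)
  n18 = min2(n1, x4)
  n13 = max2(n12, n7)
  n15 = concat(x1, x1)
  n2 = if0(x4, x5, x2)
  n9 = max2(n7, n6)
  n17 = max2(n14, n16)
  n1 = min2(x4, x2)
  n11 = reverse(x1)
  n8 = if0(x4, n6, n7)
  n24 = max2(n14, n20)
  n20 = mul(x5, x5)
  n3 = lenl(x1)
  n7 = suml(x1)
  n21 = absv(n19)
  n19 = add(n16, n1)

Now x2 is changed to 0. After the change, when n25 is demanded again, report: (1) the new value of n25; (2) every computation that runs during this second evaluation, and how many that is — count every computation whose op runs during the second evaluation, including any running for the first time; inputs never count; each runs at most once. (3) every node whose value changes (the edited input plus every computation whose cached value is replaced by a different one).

New value of n25: -162.
Computations that run: n6, n7, n9, n12, n14, n22, n24, n25 — 8 in total.
Values that change: x2, n12, n14, n22, n25.
Key observation: a condition flipped, so demand reaches new nodes — n6, n7, n9 run for the first time.

First evaluation (everything demanded from the output):
  n12 = if0(x2=1 -> else branch x5) = -9
  n14 = absv(1) = 1
  n20 = mul(-9, -9) = 81
  n22 = min2(-9, 81) = -9
  n24 = max2(1, 81) = 81
  n25 = mul(81, -9) = -729

Propagation after the edit:
  n6: demanded for the first time — runs, produces -2.
  n7: demanded for the first time — runs, produces -2.
  n9: demanded for the first time — runs, produces -2.
  n12: runs — x2 1->0; result -2.
  n14: runs — x2 1->0; result 0.
  n22: runs — n12 -9->-2; result -2.
  n24: runs — n14 1->0; result 81 (same value as before).
  n25: runs — n22 -9->-2; result -162.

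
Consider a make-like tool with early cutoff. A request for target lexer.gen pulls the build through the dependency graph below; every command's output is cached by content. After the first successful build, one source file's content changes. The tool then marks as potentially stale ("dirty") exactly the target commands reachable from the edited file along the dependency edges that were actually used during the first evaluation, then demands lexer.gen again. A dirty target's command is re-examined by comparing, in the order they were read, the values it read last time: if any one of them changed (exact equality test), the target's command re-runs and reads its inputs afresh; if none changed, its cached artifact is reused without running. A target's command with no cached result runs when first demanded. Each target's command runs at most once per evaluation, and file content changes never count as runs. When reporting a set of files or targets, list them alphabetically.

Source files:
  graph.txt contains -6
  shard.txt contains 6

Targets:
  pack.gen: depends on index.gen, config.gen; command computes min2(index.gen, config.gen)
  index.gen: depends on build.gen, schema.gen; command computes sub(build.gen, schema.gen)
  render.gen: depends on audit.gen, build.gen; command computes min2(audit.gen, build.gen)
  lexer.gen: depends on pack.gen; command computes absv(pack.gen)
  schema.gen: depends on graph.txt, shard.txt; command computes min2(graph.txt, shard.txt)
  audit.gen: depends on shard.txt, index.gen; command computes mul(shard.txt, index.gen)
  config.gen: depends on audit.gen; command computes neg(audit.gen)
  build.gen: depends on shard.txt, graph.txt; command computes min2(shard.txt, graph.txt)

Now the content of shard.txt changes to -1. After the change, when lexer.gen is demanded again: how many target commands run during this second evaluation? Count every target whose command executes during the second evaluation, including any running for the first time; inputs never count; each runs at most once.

First demand of the output computes:
  build.gen = min2(6, -6) = -6
  schema.gen = min2(-6, 6) = -6
  index.gen = sub(-6, -6) = 0
  audit.gen = mul(6, 0) = 0
  config.gen = neg(0) = 0
  pack.gen = min2(0, 0) = 0
  lexer.gen = absv(0) = 0

After the edit, cleaning proceeds:
  build.gen: a read changed (shard.txt 6->-1) — executes, giving -6 — identical to its old value.
  schema.gen: a read changed (shard.txt 6->-1) — executes, giving -6 — identical to its old value.
  index.gen: dirty, but its reads are unchanged (build.gen unchanged, schema.gen unchanged); cached 0 stands.
  audit.gen: a read changed (shard.txt 6->-1) — executes, giving 0 — identical to its old value.
  config.gen: dirty, but its reads are unchanged (audit.gen unchanged); cached 0 stands.
  pack.gen: dirty, but its reads are unchanged (index.gen unchanged, config.gen unchanged); cached 0 stands.
  lexer.gen: dirty, but its reads are unchanged (pack.gen unchanged); cached 0 stands.

Note where the cutoff bites: index.gen is checked, finds nothing changed, and keeps its cache.

3 target commands run: audit.gen, build.gen, schema.gen.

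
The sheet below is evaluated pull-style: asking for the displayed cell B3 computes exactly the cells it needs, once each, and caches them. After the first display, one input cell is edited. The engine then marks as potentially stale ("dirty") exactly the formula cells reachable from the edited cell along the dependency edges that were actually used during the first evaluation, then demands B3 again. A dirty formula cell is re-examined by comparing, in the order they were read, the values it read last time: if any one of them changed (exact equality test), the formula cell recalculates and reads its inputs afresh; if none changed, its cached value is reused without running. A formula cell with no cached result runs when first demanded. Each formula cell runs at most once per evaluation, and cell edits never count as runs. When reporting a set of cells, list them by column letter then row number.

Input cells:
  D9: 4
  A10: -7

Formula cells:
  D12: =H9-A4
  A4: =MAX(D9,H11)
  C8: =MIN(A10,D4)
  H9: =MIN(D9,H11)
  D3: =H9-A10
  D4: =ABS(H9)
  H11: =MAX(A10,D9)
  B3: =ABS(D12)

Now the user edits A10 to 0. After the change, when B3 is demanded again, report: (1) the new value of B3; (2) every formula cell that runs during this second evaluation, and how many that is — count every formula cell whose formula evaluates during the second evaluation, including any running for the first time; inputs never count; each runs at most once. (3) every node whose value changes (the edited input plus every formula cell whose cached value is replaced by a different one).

First demand of the output computes:
  H11 = MAX(-7, 4) = 4
  A4 = MAX(4, 4) = 4
  H9 = MIN(4, 4) = 4
  D12 = 4 - 4 = 0
  B3 = ABS(0) = 0

After the edit, cleaning proceeds:
  H11: a read changed (A10 -7->0) — executes, giving 4 — identical to its old value.
  A4: dirty, but its reads are unchanged (D9 unchanged, H11 unchanged); cached 4 stands.
  H9: dirty, but its reads are unchanged (D9 unchanged, H11 unchanged); cached 4 stands.
  D12: dirty, but its reads are unchanged (H9 unchanged, A4 unchanged); cached 0 stands.
  B3: dirty, but its reads are unchanged (D12 unchanged); cached 0 stands.

Note the absorption at H11: it re-runs yet its value is the same, leaving the output's value untouched.

Demanding B3 again yields 0.
1 formula cells run: H11.
The nodes whose values change: A10.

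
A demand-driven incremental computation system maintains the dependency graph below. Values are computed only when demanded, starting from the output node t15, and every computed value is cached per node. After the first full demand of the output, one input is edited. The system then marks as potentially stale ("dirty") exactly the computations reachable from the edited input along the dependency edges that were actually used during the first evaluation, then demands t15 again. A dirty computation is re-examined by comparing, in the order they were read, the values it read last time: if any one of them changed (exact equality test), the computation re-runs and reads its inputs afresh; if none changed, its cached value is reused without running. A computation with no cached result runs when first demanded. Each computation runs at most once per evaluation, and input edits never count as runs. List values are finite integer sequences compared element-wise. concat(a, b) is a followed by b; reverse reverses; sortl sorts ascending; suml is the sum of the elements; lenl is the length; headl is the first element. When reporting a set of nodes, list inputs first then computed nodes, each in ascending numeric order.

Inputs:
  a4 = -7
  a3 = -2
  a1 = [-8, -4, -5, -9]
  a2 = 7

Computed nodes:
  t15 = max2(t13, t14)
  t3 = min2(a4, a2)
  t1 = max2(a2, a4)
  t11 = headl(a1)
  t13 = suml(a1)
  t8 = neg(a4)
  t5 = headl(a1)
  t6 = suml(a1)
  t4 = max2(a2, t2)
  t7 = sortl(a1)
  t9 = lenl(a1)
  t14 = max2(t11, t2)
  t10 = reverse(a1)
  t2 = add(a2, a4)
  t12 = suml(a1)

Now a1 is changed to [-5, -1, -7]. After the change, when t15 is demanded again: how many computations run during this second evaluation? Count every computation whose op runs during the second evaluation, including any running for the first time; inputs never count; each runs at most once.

First evaluation (everything demanded from the output):
  t2 = add(7, -7) = 0
  t11 = headl([-8, -4, -5, -9]) = -8
  t13 = suml([-8, -4, -5, -9]) = -26
  t14 = max2(-8, 0) = 0
  t15 = max2(-26, 0) = 0

Propagation after the edit:
  t11: runs — a1 [-8, -4, -5, -9]->[-5, -1, -7]; result -5.
  t13: runs — a1 [-8, -4, -5, -9]->[-5, -1, -7]; result -13.
  t14: runs — t11 -8->-5; result 0 (same value as before).
  t15: runs — t13 -26->-13; result 0 (same value as before).

Computations that run: t11, t13, t14, t15 — 4 in total.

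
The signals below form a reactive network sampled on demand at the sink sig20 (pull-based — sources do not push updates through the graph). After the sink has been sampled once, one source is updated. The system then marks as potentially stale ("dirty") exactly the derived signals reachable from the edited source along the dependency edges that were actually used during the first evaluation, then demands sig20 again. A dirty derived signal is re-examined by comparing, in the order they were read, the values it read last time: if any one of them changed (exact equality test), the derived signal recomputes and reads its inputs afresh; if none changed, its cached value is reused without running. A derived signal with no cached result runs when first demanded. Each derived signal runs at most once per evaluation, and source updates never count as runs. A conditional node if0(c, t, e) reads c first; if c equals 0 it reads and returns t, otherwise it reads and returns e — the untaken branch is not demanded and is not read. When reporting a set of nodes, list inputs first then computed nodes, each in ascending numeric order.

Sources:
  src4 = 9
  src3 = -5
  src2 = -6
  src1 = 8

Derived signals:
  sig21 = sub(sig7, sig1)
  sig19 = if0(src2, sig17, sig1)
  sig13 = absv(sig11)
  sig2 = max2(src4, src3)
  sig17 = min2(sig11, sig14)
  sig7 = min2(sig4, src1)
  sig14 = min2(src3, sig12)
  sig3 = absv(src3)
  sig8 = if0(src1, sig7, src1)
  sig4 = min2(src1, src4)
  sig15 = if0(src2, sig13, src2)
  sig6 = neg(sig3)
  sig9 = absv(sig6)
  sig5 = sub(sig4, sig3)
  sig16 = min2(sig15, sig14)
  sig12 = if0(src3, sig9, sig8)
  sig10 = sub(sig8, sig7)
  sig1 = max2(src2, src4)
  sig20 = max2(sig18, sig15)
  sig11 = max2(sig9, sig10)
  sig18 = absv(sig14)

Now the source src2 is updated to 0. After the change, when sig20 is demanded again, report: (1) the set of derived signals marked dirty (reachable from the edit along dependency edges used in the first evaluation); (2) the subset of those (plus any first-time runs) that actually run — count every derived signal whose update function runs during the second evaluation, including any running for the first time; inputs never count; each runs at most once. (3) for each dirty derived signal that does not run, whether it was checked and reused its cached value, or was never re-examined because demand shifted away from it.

Initial pass — values computed on the first demand:
  sig8 = if0(src1=8 -> else branch src1) = 8
  sig12 = if0(src3=-5 -> else branch sig8) = 8
  sig14 = min2(-5, 8) = -5
  sig15 = if0(src2=-6 -> else branch src2) = -6
  sig18 = absv(-5) = 5
  sig20 = max2(5, -6) = 5

Second demand — change propagation:
  sig3: newly demanded (no cache) — executes and yields 5.
  sig4: newly demanded (no cache) — executes and yields 8.
  sig6: newly demanded (no cache) — executes and yields -5.
  sig7: newly demanded (no cache) — executes and yields 8.
  sig9: newly demanded (no cache) — executes and yields 5.
  sig10: newly demanded (no cache) — executes and yields 0.
  sig11: newly demanded (no cache) — executes and yields 5.
  sig13: newly demanded (no cache) — executes and yields 5.
  sig15: re-runs because src2 -6->0; src2 -6->0; new result 5.
  sig20: re-runs because sig15 -6->5; new result 5 (unchanged).

The important point: the flipped condition pulls in fresh nodes; sig3, sig4, sig6, sig7, sig9, sig10, sig11, sig13 run for the first time.

Dirty set: sig15, sig20.
Run set: sig3, sig4, sig6, sig7, sig9, sig10, sig11, sig13, sig15, sig20 (10 run).
All dirty derived signals ended up running.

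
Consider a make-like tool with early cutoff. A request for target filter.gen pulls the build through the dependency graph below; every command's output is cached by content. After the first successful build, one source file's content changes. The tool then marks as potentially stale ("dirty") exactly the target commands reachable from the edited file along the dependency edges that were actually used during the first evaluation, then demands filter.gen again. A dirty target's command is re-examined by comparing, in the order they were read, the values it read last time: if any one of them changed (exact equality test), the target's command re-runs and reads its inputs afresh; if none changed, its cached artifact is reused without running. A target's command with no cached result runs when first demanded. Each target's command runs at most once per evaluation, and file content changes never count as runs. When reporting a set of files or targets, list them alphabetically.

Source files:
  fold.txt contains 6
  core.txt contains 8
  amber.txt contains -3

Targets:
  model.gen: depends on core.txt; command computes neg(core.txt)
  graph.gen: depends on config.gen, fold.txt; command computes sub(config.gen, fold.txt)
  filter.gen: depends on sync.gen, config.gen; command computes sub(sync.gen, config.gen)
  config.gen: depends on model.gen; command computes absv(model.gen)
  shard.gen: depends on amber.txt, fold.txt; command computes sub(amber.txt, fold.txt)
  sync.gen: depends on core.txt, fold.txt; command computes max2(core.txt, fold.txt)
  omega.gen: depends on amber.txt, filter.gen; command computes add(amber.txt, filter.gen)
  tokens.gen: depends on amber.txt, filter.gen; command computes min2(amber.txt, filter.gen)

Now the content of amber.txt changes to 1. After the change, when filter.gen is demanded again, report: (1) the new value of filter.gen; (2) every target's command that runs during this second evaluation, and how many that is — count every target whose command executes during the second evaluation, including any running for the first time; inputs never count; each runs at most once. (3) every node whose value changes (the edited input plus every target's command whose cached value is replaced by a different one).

First demand of the output computes:
  model.gen = neg(8) = -8
  config.gen = absv(-8) = 8
  sync.gen = max2(8, 6) = 8
  filter.gen = sub(8, 8) = 0

After the edit, cleaning proceeds:
  amber.txt only reaches undemanded nodes; the second demand re-runs nothing.

Note the shortcut — amber.txt feeds only undemanded nodes, so no recomputation happens.

Demanding filter.gen again yields 0.
0 target commands run: none.
The nodes whose values change: amber.txt.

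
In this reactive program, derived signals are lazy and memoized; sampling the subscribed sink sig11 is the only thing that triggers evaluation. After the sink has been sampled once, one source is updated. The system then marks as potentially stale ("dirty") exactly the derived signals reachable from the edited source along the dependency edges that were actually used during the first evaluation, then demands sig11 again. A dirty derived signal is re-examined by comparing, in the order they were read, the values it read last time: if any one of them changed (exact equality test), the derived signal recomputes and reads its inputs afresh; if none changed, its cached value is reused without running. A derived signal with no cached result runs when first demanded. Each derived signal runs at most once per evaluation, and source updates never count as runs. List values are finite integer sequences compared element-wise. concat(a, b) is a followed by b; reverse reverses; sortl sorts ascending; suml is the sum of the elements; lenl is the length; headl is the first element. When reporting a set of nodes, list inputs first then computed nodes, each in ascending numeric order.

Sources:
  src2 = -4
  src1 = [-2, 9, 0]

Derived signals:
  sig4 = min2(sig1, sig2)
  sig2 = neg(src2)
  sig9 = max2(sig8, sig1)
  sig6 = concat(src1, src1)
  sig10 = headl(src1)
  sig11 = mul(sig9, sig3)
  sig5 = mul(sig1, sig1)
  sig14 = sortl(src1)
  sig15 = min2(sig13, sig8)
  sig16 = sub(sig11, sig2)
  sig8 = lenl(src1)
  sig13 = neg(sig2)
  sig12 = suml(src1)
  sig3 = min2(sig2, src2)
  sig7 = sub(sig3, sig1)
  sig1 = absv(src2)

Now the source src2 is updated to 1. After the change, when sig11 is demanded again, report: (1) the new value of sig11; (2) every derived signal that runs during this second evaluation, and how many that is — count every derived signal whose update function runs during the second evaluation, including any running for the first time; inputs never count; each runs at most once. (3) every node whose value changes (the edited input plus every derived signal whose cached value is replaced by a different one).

First demand of the output computes:
  sig1 = absv(-4) = 4
  sig2 = neg(-4) = 4
  sig3 = min2(4, -4) = -4
  sig8 = lenl([-2, 9, 0]) = 3
  sig9 = max2(3, 4) = 4
  sig11 = mul(4, -4) = -16

After the edit, cleaning proceeds:
  sig1: a read changed (src2 -4->1) — executes, giving 1.
  sig2: a read changed (src2 -4->1) — executes, giving -1.
  sig3: a read changed (sig2 4->-1; src2 -4->1) — executes, giving -1.
  sig9: a read changed (sig1 4->1) — executes, giving 3.
  sig11: a read changed (sig9 4->3; sig3 -4->-1) — executes, giving -3.

Demanding sig11 again yields -3.
5 derived signals run: sig1, sig2, sig3, sig9, sig11.
The nodes whose values change: src2, sig1, sig2, sig3, sig9, sig11.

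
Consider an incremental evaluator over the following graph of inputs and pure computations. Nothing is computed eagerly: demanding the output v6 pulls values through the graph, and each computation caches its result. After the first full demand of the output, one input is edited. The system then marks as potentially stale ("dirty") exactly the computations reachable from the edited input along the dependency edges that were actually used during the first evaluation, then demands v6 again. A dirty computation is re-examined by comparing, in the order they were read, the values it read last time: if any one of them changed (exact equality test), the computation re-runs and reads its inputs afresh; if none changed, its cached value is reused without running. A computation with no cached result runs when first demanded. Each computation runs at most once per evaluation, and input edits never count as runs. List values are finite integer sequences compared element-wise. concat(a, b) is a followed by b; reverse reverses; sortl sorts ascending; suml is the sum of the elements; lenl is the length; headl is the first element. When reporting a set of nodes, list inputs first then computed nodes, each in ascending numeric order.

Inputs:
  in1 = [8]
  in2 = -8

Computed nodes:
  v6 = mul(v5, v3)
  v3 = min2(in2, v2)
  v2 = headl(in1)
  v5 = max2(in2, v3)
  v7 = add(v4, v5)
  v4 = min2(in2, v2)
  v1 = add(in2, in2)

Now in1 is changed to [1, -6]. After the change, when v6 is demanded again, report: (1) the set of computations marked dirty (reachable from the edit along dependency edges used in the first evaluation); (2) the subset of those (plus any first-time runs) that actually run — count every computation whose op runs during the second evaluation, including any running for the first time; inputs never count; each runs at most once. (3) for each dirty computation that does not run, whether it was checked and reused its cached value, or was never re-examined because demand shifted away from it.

Initial pass — values computed on the first demand:
  v2 = headl([8]) = 8
  v3 = min2(-8, 8) = -8
  v5 = max2(-8, -8) = -8
  v6 = mul(-8, -8) = 64

Second demand — change propagation:
  v2: re-runs because in1 [8]->[1, -6]; new result 1.
  v3: re-runs because v2 8->1; new result -8 (unchanged).
  v5: re-examined; everything it read last time is the same (in2 unchanged, v3 unchanged) — cache -8 kept, no run.
  v6: re-examined; everything it read last time is the same (v5 unchanged, v3 unchanged) — cache 64 kept, no run.

The important point: v3 recomputes to an identical value, and the output ends up unchanged.

Dirty set: v2, v3, v5, v6.
Run set: v2, v3 (2 run).
Re-examined without running (cache reused): v5, v6.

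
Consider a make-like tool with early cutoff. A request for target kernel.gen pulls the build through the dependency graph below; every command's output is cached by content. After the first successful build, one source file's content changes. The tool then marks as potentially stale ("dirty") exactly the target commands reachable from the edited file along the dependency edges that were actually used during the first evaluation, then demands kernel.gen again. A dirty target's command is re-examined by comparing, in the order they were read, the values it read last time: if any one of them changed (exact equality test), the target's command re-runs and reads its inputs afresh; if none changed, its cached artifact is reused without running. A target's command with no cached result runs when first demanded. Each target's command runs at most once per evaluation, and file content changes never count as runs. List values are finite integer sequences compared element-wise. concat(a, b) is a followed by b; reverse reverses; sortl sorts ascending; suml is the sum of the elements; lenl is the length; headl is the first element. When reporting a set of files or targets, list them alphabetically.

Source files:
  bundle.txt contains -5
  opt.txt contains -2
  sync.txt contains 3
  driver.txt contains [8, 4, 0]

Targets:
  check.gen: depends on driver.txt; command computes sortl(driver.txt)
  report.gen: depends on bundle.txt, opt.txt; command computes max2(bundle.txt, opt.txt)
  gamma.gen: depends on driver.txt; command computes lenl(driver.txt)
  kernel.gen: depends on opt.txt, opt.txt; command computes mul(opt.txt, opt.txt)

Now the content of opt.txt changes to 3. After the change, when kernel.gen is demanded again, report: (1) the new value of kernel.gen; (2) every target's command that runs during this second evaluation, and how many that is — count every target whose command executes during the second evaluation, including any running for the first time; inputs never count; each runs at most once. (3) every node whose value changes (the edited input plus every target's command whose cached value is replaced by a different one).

First demand of the output computes:
  kernel.gen = mul(-2, -2) = 4

After the edit, cleaning proceeds:
  kernel.gen: a read changed (opt.txt -2->3; opt.txt -2->3) — executes, giving 9.

Demanding kernel.gen again yields 9.
1 target commands run: kernel.gen.
The nodes whose values change: kernel.gen, opt.txt.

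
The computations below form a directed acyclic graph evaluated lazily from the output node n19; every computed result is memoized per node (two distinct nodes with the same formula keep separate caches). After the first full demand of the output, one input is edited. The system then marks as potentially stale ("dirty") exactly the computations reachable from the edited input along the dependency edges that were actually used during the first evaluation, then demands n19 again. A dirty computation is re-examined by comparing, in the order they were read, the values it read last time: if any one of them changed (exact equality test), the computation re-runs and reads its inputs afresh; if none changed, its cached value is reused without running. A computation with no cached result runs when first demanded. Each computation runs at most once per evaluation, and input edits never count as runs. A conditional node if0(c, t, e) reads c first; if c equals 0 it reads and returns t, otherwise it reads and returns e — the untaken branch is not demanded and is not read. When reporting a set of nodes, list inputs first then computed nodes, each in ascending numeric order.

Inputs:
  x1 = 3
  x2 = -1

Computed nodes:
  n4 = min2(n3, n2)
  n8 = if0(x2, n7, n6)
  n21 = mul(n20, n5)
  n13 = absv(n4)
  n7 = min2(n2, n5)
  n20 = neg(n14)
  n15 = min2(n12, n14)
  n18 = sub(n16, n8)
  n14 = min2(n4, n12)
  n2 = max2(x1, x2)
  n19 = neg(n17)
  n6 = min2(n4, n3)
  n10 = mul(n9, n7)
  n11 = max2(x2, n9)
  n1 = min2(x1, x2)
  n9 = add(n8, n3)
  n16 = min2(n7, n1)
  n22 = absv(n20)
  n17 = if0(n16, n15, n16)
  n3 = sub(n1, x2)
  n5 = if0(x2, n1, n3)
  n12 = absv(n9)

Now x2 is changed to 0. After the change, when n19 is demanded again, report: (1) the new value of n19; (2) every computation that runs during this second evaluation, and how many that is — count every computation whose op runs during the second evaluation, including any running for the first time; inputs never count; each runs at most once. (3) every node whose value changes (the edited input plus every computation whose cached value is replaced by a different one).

First demand of the output computes:
  n1 = min2(3, -1) = -1
  n2 = max2(3, -1) = 3
  n3 = sub(-1, -1) = 0
  n5 = if0(x2=-1 -> else branch n3) = 0
  n7 = min2(3, 0) = 0
  n16 = min2(0, -1) = -1
  n17 = if0(n16=-1 -> else branch n16) = -1
  n19 = neg(-1) = 1

After the edit, cleaning proceeds:
  n1: a read changed (x2 -1->0) — executes, giving 0.
  n2: a read changed (x2 -1->0) — executes, giving 3 — identical to its old value.
  n3: a read changed (n1 -1->0; x2 -1->0) — executes, giving 0 — identical to its old value.
  n4: had never run; runs now, result 0.
  n5: a read changed (x2 -1->0) — executes, giving 0 — identical to its old value.
  n7: dirty, but its reads are unchanged (n2 unchanged, n5 unchanged); cached 0 stands.
  n8: had never run; runs now, result 0.
  n9: had never run; runs now, result 0.
  n12: had never run; runs now, result 0.
  n14: had never run; runs now, result 0.
  n15: had never run; runs now, result 0.
  n16: a read changed (n1 -1->0) — executes, giving 0.
  n17: a read changed (n16 -1->0; n16 -1->0) — executes, giving 0.
  n19: a read changed (n17 -1->0) — executes, giving 0.

Note the branch switch — n4, n8, n9, n12, n14, n15 had no cache and run now for the first time.

Demanding n19 again yields 0.
13 computations run: n1, n2, n3, n4, n5, n8, n9, n12, n14, n15, n16, n17, n19.
The nodes whose values change: x2, n1, n16, n17, n19.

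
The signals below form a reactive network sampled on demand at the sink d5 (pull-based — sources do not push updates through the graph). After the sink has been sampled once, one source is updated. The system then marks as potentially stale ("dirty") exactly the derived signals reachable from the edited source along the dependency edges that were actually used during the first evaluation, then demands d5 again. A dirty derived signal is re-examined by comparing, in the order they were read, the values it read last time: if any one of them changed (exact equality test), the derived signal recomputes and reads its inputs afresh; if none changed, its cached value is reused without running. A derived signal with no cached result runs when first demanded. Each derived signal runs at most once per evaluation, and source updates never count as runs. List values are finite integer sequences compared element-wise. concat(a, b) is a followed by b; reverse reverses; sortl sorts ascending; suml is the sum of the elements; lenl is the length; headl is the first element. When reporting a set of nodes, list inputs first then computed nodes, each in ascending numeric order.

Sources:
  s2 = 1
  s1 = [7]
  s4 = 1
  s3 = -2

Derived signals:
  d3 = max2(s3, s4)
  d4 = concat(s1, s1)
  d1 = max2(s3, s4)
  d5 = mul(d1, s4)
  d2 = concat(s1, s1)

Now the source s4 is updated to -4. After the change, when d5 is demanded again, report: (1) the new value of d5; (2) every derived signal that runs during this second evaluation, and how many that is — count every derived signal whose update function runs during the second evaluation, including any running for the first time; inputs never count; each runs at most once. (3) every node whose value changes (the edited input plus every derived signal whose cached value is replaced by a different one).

Initial pass — values computed on the first demand:
  d1 = max2(-2, 1) = 1
  d5 = mul(1, 1) = 1

Second demand — change propagation:
  d1: re-runs because s4 1->-4; new result -2.
  d5: re-runs because d1 1->-2; s4 1->-4; new result 8.

d5 now evaluates to 8.
Run set: d1, d5 (2 run).
Changed values: s4, d1, d5.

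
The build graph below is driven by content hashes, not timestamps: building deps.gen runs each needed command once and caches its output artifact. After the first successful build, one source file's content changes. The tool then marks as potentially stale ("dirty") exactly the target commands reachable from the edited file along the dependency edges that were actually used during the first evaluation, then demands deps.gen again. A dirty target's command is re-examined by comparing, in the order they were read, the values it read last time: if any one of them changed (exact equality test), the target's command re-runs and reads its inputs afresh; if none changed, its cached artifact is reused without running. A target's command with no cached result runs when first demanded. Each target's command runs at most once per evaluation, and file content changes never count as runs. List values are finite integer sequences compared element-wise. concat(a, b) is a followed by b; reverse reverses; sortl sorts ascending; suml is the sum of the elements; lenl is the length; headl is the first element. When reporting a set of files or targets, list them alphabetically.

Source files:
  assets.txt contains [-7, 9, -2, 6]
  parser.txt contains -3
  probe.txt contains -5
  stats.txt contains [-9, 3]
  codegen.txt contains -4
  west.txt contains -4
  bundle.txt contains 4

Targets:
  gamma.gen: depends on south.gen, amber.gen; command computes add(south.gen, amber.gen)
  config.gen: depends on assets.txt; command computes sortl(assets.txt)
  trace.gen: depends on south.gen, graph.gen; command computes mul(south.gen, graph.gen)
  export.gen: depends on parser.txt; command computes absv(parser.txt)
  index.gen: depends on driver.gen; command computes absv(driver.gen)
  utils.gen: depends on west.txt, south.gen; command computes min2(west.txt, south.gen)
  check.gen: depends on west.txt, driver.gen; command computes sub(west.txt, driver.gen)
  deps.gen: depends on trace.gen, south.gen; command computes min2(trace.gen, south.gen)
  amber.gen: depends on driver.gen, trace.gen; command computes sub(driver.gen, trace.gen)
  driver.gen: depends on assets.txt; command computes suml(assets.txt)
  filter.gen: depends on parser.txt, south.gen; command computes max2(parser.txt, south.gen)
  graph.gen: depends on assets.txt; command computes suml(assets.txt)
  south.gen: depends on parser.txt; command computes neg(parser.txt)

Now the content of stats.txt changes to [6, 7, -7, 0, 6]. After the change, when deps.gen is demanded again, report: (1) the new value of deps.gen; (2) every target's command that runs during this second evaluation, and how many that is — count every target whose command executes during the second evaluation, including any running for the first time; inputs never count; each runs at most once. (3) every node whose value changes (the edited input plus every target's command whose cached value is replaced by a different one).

deps.gen now evaluates to 3.
Run set: none (0 run).
Changed values: stats.txt.
The important point: nothing the output needs ever reads stats.txt, so the edit is invisible to it.

Initial pass — values computed on the first demand:
  graph.gen = suml([-7, 9, -2, 6]) = 6
  south.gen = neg(-3) = 3
  trace.gen = mul(3, 6) = 18
  deps.gen = min2(18, 3) = 3

Second demand — change propagation:
  no demanded computation ever read stats.txt, so the edit dirties nothing and nothing runs.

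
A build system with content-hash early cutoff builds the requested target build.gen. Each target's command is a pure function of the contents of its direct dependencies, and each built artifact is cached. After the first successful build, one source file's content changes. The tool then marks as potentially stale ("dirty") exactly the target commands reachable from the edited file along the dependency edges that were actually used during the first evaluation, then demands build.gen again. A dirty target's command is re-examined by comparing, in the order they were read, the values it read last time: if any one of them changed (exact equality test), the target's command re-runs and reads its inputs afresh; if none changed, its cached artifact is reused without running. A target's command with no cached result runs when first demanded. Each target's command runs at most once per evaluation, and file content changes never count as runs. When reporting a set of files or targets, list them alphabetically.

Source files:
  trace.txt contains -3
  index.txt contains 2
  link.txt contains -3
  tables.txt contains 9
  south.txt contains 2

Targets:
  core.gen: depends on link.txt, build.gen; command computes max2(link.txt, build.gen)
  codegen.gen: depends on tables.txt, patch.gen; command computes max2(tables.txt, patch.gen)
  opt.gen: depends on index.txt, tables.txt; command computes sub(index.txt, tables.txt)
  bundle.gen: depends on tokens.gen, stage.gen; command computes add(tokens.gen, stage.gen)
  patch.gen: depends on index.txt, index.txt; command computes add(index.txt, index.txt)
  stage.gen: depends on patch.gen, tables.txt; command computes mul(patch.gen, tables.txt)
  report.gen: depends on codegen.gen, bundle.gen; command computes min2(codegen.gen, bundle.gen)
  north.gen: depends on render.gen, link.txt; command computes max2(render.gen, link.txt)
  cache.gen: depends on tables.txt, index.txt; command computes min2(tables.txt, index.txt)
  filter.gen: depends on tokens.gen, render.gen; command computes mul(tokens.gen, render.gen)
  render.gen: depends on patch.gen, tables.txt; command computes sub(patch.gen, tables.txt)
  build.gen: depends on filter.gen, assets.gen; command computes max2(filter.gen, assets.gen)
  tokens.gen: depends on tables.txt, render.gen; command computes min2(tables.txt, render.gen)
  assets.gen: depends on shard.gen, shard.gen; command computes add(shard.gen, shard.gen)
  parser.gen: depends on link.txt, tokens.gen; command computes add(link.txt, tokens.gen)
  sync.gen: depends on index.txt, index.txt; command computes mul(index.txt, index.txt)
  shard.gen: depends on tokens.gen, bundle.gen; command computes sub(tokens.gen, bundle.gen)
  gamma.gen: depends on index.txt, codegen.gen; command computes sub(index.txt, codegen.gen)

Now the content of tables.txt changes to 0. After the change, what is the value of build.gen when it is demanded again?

New value of build.gen: 0.

First evaluation (everything demanded from the output):
  patch.gen = add(2, 2) = 4
  render.gen = sub(4, 9) = -5
  stage.gen = mul(4, 9) = 36
  tokens.gen = min2(9, -5) = -5
  bundle.gen = add(-5, 36) = 31
  filter.gen = mul(-5, -5) = 25
  shard.gen = sub(-5, 31) = -36
  assets.gen = add(-36, -36) = -72
  build.gen = max2(25, -72) = 25

Propagation after the edit:
  render.gen: runs — tables.txt 9->0; result 4.
  stage.gen: runs — tables.txt 9->0; result 0.
  tokens.gen: runs — tables.txt 9->0; render.gen -5->4; result 0.
  bundle.gen: runs — tokens.gen -5->0; stage.gen 36->0; result 0.
  filter.gen: runs — tokens.gen -5->0; render.gen -5->4; result 0.
  shard.gen: runs — tokens.gen -5->0; bundle.gen 31->0; result 0.
  assets.gen: runs — shard.gen -36->0; shard.gen -36->0; result 0.
  build.gen: runs — filter.gen 25->0; assets.gen -72->0; result 0.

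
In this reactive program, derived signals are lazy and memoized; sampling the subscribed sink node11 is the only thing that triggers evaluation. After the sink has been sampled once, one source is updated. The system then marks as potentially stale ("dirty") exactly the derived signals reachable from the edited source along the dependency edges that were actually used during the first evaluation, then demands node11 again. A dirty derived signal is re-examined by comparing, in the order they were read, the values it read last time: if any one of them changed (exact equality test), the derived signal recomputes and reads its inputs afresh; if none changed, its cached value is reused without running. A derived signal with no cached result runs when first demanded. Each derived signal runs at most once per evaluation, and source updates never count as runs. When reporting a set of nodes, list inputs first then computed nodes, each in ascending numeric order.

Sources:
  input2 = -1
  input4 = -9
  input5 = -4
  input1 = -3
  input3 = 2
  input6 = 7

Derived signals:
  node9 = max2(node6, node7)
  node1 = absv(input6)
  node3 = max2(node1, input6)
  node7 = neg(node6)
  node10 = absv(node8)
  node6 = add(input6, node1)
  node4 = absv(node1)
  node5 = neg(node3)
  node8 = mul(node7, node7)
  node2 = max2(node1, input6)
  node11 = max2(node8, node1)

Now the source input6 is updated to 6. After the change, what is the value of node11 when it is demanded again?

Demanding node11 again yields 144.

First demand of the output computes:
  node1 = absv(7) = 7
  node6 = add(7, 7) = 14
  node7 = neg(14) = -14
  node8 = mul(-14, -14) = 196
  node11 = max2(196, 7) = 196

After the edit, cleaning proceeds:
  node1: a read changed (input6 7->6) — executes, giving 6.
  node6: a read changed (input6 7->6; node1 7->6) — executes, giving 12.
  node7: a read changed (node6 14->12) — executes, giving -12.
  node8: a read changed (node7 -14->-12; node7 -14->-12) — executes, giving 144.
  node11: a read changed (node8 196->144; node1 7->6) — executes, giving 144.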